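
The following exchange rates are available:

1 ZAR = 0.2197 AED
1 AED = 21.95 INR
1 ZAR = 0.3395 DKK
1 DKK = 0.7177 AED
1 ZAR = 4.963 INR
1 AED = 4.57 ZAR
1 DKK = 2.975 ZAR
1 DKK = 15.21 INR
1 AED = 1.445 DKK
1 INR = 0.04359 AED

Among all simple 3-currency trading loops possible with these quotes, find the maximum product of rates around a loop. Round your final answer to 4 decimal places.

AED→ZAR→DKK→AED: 4.57 × 0.3395 × 0.7177 = 1.11352
AED→ZAR→INR→AED: 4.57 × 4.963 × 0.04359 = 0.98866
AED→DKK→INR→AED: 1.445 × 15.21 × 0.04359 = 0.95804
AED→DKK→ZAR→AED: 1.445 × 2.975 × 0.2197 = 0.94446
Maximum is AED→ZAR→DKK→AED at 1.1135; arbitrage exists.

1.1135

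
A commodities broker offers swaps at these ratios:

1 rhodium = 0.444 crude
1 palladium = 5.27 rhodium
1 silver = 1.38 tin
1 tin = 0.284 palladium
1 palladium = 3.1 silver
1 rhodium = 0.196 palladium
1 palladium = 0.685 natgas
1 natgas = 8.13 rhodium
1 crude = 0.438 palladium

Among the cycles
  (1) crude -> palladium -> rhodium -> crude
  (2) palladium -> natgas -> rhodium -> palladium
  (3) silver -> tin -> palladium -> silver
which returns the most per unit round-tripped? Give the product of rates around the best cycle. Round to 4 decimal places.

(1) 0.438 × 5.27 × 0.444 = 1.02487
(2) 0.685 × 8.13 × 0.196 = 1.09153
(3) 1.38 × 0.284 × 3.1 = 1.21495
Highest is cycle (3) at 1.2150 (>1, arbitrage).

1.2150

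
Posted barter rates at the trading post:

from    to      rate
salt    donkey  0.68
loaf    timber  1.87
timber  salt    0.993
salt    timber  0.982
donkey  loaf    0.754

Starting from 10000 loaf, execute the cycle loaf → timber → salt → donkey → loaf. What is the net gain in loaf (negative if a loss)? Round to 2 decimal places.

-479.25

10000 loaf × 1.87 = 18700 timber
18700 timber × 0.993 = 18569.1 salt
18569.1 salt × 0.68 = 12626.988 donkey
12626.988 donkey × 0.754 = 9520.748952 loaf
Net change: 9520.748952 − 10000 = -479.251048 loaf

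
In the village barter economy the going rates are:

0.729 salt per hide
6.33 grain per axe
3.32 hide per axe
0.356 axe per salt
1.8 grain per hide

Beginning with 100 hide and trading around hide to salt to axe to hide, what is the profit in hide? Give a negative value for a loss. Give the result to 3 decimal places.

100 hide × 0.729 = 72.9 salt
72.9 salt × 0.356 = 25.9524 axe
25.9524 axe × 3.32 = 86.161968 hide
Net change: 86.161968 − 100 = -13.838032 hide

-13.838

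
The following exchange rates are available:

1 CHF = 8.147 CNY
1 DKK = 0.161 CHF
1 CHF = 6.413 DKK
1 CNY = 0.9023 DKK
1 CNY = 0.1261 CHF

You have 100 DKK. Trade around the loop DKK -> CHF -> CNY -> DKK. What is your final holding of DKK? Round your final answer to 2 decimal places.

100 DKK × 0.161 = 16.1 CHF
16.1 CHF × 8.147 = 131.1667 CNY
131.1667 CNY × 0.9023 = 118.35171341 DKK

118.35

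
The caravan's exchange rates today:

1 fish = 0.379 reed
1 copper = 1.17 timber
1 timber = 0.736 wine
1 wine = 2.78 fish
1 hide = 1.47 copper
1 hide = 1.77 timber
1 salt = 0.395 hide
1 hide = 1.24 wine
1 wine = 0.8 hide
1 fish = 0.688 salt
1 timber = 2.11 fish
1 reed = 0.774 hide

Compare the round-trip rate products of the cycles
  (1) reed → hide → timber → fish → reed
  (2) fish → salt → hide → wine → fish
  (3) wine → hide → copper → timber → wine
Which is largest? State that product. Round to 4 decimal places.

(1) 0.774 × 1.77 × 2.11 × 0.379 = 1.09556
(2) 0.688 × 0.395 × 1.24 × 2.78 = 0.93681
(3) 0.8 × 1.47 × 1.17 × 0.736 = 1.01268
Highest is cycle (1) at 1.0956 (>1, arbitrage).

1.0956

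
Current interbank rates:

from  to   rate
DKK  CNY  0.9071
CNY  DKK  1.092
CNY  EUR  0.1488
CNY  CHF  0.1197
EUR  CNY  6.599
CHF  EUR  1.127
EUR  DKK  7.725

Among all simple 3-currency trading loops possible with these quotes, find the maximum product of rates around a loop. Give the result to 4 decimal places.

CNY→EUR→DKK→CNY: 0.1488 × 7.725 × 0.9071 = 1.04269
CHF→EUR→CNY→CHF: 1.127 × 6.599 × 0.1197 = 0.89022
Maximum is CNY→EUR→DKK→CNY at 1.0427; arbitrage exists.

1.0427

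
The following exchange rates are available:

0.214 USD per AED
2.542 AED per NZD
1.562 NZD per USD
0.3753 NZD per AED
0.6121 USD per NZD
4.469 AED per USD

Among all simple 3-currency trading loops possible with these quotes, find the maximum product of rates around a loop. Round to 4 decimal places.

1.0266

AED→NZD→USD→AED: 0.3753 × 0.6121 × 4.469 = 1.02662
AED→USD→NZD→AED: 0.214 × 1.562 × 2.542 = 0.84971
Maximum is AED→NZD→USD→AED at 1.0266; arbitrage exists.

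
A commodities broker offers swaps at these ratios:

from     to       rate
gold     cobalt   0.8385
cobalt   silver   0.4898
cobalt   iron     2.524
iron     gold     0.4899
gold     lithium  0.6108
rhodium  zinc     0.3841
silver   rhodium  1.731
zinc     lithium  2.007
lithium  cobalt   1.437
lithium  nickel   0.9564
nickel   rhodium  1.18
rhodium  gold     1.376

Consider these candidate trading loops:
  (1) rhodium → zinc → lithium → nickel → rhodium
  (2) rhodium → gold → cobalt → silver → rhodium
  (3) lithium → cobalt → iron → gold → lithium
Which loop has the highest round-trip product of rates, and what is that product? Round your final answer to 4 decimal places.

1.0853

(1) 0.3841 × 2.007 × 0.9564 × 1.18 = 0.86999
(2) 1.376 × 0.8385 × 0.4898 × 1.731 = 0.97822
(3) 1.437 × 2.524 × 0.4899 × 0.6108 = 1.08531
Highest is cycle (3) at 1.0853 (>1, arbitrage).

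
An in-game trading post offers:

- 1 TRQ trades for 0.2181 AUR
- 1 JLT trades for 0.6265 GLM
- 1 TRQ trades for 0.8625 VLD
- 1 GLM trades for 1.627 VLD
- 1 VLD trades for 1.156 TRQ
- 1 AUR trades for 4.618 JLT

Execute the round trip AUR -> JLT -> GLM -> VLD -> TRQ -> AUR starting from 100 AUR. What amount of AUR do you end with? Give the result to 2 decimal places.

100 AUR × 4.618 = 461.8 JLT
461.8 JLT × 0.6265 = 289.3177 GLM
289.3177 GLM × 1.627 = 470.7198979 VLD
470.7198979 VLD × 1.156 = 544.1522019724 TRQ
544.1522019724 TRQ × 0.2181 = 118.67959525018044 AUR

118.68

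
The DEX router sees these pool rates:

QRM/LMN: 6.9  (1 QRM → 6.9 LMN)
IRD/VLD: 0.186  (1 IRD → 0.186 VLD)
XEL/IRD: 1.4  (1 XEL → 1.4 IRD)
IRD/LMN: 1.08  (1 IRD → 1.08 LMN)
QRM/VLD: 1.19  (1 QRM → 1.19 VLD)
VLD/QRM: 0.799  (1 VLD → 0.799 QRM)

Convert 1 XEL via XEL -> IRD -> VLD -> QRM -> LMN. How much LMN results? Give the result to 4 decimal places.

1 XEL × 1.4 = 1.4 IRD
1.4 IRD × 0.186 = 0.2604 VLD
0.2604 VLD × 0.799 = 0.2080596 QRM
0.2080596 QRM × 6.9 = 1.43561124 LMN

1.4356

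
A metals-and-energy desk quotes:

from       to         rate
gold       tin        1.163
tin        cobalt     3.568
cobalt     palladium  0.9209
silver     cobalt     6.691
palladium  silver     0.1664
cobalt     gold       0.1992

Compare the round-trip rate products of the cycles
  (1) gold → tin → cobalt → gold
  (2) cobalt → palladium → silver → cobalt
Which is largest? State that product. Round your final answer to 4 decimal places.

1.0253

(1) 1.163 × 3.568 × 0.1992 = 0.82660
(2) 0.9209 × 0.1664 × 6.691 = 1.02531
Highest is cycle (2) at 1.0253 (>1, arbitrage).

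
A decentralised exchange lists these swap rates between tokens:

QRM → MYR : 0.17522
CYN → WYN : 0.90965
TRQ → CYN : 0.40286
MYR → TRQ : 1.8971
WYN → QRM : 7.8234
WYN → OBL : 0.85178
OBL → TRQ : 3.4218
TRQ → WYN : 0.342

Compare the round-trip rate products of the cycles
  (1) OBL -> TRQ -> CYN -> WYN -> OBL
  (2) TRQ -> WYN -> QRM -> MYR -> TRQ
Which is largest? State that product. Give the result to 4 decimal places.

(1) 3.4218 × 0.40286 × 0.90965 × 0.85178 = 1.06810
(2) 0.342 × 7.8234 × 0.17522 × 1.8971 = 0.88940
Highest is cycle (1) at 1.0681 (>1, arbitrage).

1.0681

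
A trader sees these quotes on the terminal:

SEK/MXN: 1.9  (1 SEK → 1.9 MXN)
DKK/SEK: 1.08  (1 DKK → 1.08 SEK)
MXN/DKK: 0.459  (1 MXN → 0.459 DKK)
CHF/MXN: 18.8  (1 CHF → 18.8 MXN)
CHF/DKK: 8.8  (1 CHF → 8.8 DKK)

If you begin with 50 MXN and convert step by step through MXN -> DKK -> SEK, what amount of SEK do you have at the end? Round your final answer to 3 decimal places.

24.786

50 MXN × 0.459 = 22.95 DKK
22.95 DKK × 1.08 = 24.786 SEK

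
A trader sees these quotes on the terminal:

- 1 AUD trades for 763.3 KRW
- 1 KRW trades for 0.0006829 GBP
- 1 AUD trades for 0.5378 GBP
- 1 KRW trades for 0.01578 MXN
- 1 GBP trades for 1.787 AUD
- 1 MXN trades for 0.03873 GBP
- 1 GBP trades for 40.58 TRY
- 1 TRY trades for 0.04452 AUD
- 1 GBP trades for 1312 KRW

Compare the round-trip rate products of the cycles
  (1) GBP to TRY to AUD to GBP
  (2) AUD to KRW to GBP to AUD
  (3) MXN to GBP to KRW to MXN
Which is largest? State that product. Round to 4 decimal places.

0.9716

(1) 40.58 × 0.04452 × 0.5378 = 0.97160
(2) 763.3 × 0.0006829 × 1.787 = 0.93149
(3) 0.03873 × 1312 × 0.01578 = 0.80184
Highest is cycle (1) at 0.9716 (≤1, no arbitrage).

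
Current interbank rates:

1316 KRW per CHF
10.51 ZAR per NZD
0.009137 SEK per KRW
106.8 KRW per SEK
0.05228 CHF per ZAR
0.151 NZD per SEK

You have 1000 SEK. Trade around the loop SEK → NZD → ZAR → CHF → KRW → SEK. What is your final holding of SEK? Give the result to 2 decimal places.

1000 SEK × 0.151 = 151 NZD
151 NZD × 10.51 = 1587.01 ZAR
1587.01 ZAR × 0.05228 = 82.9688828 CHF
82.9688828 CHF × 1316 = 109187.0497648 KRW
109187.0497648 KRW × 0.009137 = 997.6420737009776 SEK

997.64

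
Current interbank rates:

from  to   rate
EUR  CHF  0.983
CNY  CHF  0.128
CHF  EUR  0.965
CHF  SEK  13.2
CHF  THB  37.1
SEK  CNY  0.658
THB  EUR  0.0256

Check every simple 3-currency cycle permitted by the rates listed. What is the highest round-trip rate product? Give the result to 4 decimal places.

SEK→CNY→CHF→SEK: 0.658 × 0.128 × 13.2 = 1.11176
THB→EUR→CHF→THB: 0.0256 × 0.983 × 37.1 = 0.93361
Maximum is SEK→CNY→CHF→SEK at 1.1118; arbitrage exists.

1.1118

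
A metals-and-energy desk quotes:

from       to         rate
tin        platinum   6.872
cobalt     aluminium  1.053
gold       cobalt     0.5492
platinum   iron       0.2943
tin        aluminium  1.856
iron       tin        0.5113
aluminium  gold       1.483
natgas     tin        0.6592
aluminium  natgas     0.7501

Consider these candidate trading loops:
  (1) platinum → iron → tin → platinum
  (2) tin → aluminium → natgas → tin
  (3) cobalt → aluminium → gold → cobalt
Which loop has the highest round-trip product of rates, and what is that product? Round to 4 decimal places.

(1) 0.2943 × 0.5113 × 6.872 = 1.03407
(2) 1.856 × 0.7501 × 0.6592 = 0.91773
(3) 1.053 × 1.483 × 0.5492 = 0.85763
Highest is cycle (1) at 1.0341 (>1, arbitrage).

1.0341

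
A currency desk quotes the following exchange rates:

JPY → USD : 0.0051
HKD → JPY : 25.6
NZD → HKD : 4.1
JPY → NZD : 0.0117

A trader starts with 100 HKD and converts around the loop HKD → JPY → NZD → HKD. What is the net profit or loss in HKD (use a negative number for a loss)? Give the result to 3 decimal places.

22.803

100 HKD × 25.6 = 2560 JPY
2560 JPY × 0.0117 = 29.952 NZD
29.952 NZD × 4.1 = 122.8032 HKD
Net change: 122.8032 − 100 = 22.8032 HKD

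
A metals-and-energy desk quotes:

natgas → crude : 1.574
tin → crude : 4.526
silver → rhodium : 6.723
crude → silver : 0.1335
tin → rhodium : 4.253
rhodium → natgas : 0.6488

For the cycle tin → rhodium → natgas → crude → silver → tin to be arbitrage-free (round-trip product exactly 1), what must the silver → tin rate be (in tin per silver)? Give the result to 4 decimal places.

1.7247

Known legs of the cycle: 4.253 × 0.6488 × 1.574 × 0.1335 = 0.5798186996856
For no arbitrage the full-cycle product must be 1, so the missing rate is 1 / 0.5798186996856 ≈ 1.724677.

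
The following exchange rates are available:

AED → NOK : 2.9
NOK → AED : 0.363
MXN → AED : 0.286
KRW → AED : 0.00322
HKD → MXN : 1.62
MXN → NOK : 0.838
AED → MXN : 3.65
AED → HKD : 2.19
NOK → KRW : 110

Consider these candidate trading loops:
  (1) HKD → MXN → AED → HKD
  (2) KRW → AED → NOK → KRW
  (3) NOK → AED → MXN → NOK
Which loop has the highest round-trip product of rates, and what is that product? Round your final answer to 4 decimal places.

1.1103

(1) 1.62 × 0.286 × 2.19 = 1.01467
(2) 0.00322 × 2.9 × 110 = 1.02718
(3) 0.363 × 3.65 × 0.838 = 1.11031
Highest is cycle (3) at 1.1103 (>1, arbitrage).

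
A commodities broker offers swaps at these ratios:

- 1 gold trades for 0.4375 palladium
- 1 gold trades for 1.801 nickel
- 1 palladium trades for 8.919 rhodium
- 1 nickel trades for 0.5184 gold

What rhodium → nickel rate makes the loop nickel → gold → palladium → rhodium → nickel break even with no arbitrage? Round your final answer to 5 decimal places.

Known legs of the cycle: 0.5184 × 0.4375 × 8.919 = 2.0228292
For no arbitrage the full-cycle product must be 1, so the missing rate is 1 / 2.0228292 ≈ 0.4943571.

0.49436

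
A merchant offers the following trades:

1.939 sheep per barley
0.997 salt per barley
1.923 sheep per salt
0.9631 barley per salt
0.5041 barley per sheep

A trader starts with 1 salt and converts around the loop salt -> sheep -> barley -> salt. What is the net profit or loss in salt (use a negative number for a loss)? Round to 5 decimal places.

1 salt × 1.923 = 1.923 sheep
1.923 sheep × 0.5041 = 0.9693843 barley
0.9693843 barley × 0.997 = 0.9664761471 salt
Net change: 0.9664761471 − 1 = -0.0335238529 salt

-0.03352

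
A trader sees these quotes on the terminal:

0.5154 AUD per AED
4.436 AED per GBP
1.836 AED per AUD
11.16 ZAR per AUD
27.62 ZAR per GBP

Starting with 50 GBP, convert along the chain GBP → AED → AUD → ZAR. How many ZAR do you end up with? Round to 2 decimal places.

50 GBP × 4.436 = 221.8 AED
221.8 AED × 0.5154 = 114.31572 AUD
114.31572 AUD × 11.16 = 1275.7634352 ZAR

1275.76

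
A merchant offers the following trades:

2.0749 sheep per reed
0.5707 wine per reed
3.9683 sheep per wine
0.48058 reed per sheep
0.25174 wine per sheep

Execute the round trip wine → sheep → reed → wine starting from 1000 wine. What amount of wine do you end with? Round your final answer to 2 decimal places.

1000 wine × 3.9683 = 3968.3 sheep
3968.3 sheep × 0.48058 = 1907.085614 reed
1907.085614 reed × 0.5707 = 1088.3737599098 wine

1088.37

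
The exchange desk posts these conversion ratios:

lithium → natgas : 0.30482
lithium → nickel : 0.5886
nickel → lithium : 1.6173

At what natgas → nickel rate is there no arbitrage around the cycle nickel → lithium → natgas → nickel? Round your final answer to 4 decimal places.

2.0285

Known legs of the cycle: 1.6173 × 0.30482 = 0.492985386
For no arbitrage the full-cycle product must be 1, so the missing rate is 1 / 0.492985386 ≈ 2.028458.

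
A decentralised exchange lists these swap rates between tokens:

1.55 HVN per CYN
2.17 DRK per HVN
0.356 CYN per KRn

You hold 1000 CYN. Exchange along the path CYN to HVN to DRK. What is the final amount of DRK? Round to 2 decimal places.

1000 CYN × 1.55 = 1550 HVN
1550 HVN × 2.17 = 3363.5 DRK

3363.50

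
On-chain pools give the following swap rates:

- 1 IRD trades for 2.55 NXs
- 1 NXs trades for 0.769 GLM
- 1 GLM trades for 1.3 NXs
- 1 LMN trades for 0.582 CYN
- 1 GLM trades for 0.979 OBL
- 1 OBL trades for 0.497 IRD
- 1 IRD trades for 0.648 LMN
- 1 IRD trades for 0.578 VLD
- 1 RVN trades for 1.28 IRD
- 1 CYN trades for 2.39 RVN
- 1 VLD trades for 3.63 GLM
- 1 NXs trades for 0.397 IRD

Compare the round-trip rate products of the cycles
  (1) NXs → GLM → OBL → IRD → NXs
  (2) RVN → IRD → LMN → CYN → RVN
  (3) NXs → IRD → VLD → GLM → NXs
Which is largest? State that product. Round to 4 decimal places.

(1) 0.769 × 0.979 × 0.497 × 2.55 = 0.95413
(2) 1.28 × 0.648 × 0.582 × 2.39 = 1.15373
(3) 0.397 × 0.578 × 3.63 × 1.3 = 1.08285
Highest is cycle (2) at 1.1537 (>1, arbitrage).

1.1537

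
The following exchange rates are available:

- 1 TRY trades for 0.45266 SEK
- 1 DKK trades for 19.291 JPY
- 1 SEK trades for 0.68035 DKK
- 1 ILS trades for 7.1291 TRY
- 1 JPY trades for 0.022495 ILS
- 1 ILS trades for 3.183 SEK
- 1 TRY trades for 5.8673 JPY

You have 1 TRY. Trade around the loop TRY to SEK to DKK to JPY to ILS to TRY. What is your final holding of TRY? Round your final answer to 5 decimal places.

1 TRY × 0.45266 = 0.45266 SEK
0.45266 SEK × 0.68035 = 0.307967231 DKK
0.307967231 DKK × 19.291 = 5.940995853221 JPY
5.940995853221 JPY × 0.022495 = 0.133642701718206395 ILS
0.133642701718206395 ILS × 7.1291 = 0.9527521848192652105945 TRY

0.95275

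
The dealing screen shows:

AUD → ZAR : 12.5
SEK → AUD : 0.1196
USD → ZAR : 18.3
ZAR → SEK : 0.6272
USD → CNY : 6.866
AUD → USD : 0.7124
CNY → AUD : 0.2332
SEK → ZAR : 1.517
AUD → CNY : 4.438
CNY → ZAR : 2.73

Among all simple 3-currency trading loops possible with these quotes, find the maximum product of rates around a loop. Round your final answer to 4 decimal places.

USD→CNY→AUD→USD: 6.866 × 0.2332 × 0.7124 = 1.14066
SEK→AUD→ZAR→SEK: 0.1196 × 12.5 × 0.6272 = 0.93766
Maximum is USD→CNY→AUD→USD at 1.1407; arbitrage exists.

1.1407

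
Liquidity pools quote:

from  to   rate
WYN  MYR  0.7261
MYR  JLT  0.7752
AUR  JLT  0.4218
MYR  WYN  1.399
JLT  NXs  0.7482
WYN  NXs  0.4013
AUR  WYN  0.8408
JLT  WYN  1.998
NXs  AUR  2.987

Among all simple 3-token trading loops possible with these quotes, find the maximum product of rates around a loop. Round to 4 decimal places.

1.1246

MYR→JLT→WYN→MYR: 0.7752 × 1.998 × 0.7261 = 1.12462
NXs→AUR→WYN→NXs: 2.987 × 0.8408 × 0.4013 = 1.00785
NXs→AUR→JLT→NXs: 2.987 × 0.4218 × 0.7482 = 0.94267
Maximum is MYR→JLT→WYN→MYR at 1.1246; arbitrage exists.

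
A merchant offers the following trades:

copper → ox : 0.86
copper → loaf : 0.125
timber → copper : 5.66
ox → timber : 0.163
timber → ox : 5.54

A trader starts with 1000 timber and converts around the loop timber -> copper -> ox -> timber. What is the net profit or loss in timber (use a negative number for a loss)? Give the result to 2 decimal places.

1000 timber × 5.66 = 5660 copper
5660 copper × 0.86 = 4867.6 ox
4867.6 ox × 0.163 = 793.4188 timber
Net change: 793.4188 − 1000 = -206.5812 timber

-206.58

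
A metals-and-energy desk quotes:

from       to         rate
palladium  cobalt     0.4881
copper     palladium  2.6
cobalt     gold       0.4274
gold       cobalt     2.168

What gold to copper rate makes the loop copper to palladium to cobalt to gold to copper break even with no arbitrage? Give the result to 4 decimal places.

Known legs of the cycle: 2.6 × 0.4881 × 0.4274 = 0.542396244
For no arbitrage the full-cycle product must be 1, so the missing rate is 1 / 0.542396244 ≈ 1.843671.

1.8437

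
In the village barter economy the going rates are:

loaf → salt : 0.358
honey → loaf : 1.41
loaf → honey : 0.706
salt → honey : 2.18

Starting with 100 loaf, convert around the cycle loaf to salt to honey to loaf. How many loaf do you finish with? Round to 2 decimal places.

100 loaf × 0.358 = 35.8 salt
35.8 salt × 2.18 = 78.044 honey
78.044 honey × 1.41 = 110.04204 loaf

110.04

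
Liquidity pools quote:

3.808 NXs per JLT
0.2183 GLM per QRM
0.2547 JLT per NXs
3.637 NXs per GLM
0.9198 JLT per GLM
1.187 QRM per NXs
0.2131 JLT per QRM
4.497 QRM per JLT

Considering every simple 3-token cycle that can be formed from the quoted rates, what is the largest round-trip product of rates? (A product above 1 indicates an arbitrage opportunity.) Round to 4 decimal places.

QRM→JLT→NXs→QRM: 0.2131 × 3.808 × 1.187 = 0.96323
QRM→GLM→NXs→QRM: 0.2183 × 3.637 × 1.187 = 0.94243
QRM→GLM→JLT→QRM: 0.2183 × 0.9198 × 4.497 = 0.90296
Maximum is QRM→JLT→NXs→QRM at 0.9632; no arbitrage — every cycle loses value.

0.9632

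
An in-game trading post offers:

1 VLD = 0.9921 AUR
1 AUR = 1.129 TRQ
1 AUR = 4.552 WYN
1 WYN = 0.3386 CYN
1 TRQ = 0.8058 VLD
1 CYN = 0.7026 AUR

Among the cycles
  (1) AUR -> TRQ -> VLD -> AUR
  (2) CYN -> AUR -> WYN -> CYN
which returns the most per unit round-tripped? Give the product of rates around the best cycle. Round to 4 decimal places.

(1) 1.129 × 0.8058 × 0.9921 = 0.90256
(2) 0.7026 × 4.552 × 0.3386 = 1.08292
Highest is cycle (2) at 1.0829 (>1, arbitrage).

1.0829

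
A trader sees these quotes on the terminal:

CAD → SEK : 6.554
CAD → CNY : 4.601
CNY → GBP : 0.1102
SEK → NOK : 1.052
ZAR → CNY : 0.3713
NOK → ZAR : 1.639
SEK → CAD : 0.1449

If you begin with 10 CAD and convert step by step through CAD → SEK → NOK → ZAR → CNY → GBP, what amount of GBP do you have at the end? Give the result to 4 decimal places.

10 CAD × 6.554 = 65.54 SEK
65.54 SEK × 1.052 = 68.94808 NOK
68.94808 NOK × 1.639 = 113.00590312 ZAR
113.00590312 ZAR × 0.3713 = 41.959091828456 CNY
41.959091828456 CNY × 0.1102 = 4.6238919194958512 GBP

4.6239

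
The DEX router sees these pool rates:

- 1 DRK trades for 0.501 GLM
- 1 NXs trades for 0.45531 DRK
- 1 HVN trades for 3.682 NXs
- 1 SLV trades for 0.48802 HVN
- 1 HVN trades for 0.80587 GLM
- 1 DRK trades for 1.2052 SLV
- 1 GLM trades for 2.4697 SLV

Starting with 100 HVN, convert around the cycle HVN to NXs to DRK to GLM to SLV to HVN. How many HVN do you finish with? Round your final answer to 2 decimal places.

101.23

100 HVN × 3.682 = 368.2 NXs
368.2 NXs × 0.45531 = 167.645142 DRK
167.645142 DRK × 0.501 = 83.990216142 GLM
83.990216142 GLM × 2.4697 = 207.4306368058974 SLV
207.4306368058974 SLV × 0.48802 = 101.230299374014049148 HVN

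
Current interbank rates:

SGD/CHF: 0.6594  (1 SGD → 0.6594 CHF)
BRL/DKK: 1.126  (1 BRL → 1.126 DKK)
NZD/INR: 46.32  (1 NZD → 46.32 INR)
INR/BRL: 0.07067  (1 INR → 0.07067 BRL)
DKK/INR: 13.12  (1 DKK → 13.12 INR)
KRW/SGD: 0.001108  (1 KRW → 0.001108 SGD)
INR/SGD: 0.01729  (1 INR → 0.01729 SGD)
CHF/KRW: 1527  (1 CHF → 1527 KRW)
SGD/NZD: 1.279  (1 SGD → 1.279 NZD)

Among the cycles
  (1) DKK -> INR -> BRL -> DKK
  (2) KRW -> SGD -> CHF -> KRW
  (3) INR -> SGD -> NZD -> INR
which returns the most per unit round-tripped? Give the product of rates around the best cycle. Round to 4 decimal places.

(1) 13.12 × 0.07067 × 1.126 = 1.04402
(2) 0.001108 × 0.6594 × 1527 = 1.11565
(3) 0.01729 × 1.279 × 46.32 = 1.02432
Highest is cycle (2) at 1.1156 (>1, arbitrage).

1.1156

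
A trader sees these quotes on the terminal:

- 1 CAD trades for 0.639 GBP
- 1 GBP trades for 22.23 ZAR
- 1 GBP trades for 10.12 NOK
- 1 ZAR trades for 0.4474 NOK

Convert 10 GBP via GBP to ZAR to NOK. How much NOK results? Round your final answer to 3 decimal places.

99.457

10 GBP × 22.23 = 222.3 ZAR
222.3 ZAR × 0.4474 = 99.45702 NOK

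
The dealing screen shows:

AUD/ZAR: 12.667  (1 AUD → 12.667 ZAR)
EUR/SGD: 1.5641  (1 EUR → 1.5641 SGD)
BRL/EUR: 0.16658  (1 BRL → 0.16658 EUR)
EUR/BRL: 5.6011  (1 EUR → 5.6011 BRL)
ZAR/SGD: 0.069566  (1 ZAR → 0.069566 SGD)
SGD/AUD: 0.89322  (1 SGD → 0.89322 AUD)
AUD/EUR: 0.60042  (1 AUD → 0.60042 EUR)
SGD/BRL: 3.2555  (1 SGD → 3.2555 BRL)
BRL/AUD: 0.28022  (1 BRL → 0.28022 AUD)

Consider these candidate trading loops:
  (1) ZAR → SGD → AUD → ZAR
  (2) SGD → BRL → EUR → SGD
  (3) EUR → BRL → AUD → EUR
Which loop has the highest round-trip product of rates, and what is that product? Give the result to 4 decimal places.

0.9424

(1) 0.069566 × 0.89322 × 12.667 = 0.78710
(2) 3.2555 × 0.16658 × 1.5641 = 0.84821
(3) 5.6011 × 0.28022 × 0.60042 = 0.94238
Highest is cycle (3) at 0.9424 (≤1, no arbitrage).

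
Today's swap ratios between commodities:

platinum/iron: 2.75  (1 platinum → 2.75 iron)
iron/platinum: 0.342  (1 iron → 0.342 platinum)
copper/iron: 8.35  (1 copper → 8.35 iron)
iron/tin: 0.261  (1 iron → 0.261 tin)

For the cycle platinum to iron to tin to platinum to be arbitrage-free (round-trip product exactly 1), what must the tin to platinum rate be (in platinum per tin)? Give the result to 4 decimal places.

1.3932

Known legs of the cycle: 2.75 × 0.261 = 0.71775
For no arbitrage the full-cycle product must be 1, so the missing rate is 1 / 0.71775 ≈ 1.393243.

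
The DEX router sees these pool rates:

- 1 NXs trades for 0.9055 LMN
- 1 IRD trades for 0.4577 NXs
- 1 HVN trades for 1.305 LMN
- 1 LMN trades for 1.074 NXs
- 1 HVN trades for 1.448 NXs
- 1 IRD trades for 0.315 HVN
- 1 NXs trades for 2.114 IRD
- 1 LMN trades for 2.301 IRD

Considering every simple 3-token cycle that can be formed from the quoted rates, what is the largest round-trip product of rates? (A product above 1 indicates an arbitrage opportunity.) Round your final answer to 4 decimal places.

IRD→HVN→NXs→IRD: 0.315 × 1.448 × 2.114 = 0.96424
IRD→NXs→LMN→IRD: 0.4577 × 0.9055 × 2.301 = 0.95364
IRD→HVN→LMN→IRD: 0.315 × 1.305 × 2.301 = 0.94588
Maximum is IRD→HVN→NXs→IRD at 0.9642; no arbitrage — every cycle loses value.

0.9642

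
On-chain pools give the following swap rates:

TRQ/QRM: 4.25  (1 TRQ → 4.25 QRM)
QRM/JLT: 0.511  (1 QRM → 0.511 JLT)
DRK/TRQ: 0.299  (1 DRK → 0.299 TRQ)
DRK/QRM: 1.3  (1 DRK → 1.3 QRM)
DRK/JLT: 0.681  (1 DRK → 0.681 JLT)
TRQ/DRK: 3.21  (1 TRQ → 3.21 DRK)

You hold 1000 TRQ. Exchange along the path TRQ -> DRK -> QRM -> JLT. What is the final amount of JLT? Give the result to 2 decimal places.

1000 TRQ × 3.21 = 3210 DRK
3210 DRK × 1.3 = 4173 QRM
4173 QRM × 0.511 = 2132.403 JLT

2132.40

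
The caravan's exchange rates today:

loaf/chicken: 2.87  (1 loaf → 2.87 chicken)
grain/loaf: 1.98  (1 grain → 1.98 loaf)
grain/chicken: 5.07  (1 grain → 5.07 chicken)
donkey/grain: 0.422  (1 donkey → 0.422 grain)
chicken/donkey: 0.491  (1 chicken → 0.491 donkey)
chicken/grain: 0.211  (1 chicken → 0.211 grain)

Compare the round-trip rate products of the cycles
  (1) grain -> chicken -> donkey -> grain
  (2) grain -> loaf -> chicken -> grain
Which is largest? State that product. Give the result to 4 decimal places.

(1) 5.07 × 0.491 × 0.422 = 1.05051
(2) 1.98 × 2.87 × 0.211 = 1.19903
Highest is cycle (2) at 1.1990 (>1, arbitrage).

1.1990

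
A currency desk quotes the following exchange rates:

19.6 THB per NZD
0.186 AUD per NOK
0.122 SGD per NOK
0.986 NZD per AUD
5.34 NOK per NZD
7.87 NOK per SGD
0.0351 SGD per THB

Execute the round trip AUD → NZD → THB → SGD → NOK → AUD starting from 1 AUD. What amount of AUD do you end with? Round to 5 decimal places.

1 AUD × 0.986 = 0.986 NZD
0.986 NZD × 19.6 = 19.3256 THB
19.3256 THB × 0.0351 = 0.67832856 SGD
0.67832856 SGD × 7.87 = 5.3384457672 NOK
5.3384457672 NOK × 0.186 = 0.9929509126992 AUD

0.99295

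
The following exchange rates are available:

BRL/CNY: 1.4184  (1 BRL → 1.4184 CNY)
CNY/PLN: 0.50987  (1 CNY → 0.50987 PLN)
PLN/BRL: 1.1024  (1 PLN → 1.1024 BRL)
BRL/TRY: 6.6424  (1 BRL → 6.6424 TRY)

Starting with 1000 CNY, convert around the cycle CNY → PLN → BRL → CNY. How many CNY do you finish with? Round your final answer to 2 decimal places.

797.26

1000 CNY × 0.50987 = 509.87 PLN
509.87 PLN × 1.1024 = 562.080688 BRL
562.080688 BRL × 1.4184 = 797.2552478592 CNY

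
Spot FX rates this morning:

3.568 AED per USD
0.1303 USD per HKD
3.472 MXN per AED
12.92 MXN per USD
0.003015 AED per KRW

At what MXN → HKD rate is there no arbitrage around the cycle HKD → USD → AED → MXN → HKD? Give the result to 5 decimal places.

Known legs of the cycle: 0.1303 × 3.568 × 3.472 = 1.6141689088
For no arbitrage the full-cycle product must be 1, so the missing rate is 1 / 1.6141689088 ≈ 0.6195139.

0.61951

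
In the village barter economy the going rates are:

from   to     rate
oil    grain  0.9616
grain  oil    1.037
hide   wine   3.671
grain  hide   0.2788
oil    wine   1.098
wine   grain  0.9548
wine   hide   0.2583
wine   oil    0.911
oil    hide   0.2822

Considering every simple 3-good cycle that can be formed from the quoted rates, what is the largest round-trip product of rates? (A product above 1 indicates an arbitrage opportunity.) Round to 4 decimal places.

1.0872

grain→oil→wine→grain: 1.037 × 1.098 × 0.9548 = 1.08716
grain→hide→wine→grain: 0.2788 × 3.671 × 0.9548 = 0.97721
oil→hide→wine→oil: 0.2822 × 3.671 × 0.911 = 0.94376
Maximum is grain→oil→wine→grain at 1.0872; arbitrage exists.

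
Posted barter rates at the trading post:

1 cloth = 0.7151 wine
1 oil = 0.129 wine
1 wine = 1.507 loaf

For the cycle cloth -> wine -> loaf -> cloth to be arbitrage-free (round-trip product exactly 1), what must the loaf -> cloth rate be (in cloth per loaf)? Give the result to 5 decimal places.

0.92794

Known legs of the cycle: 0.7151 × 1.507 = 1.0776557
For no arbitrage the full-cycle product must be 1, so the missing rate is 1 / 1.0776557 ≈ 0.9279402.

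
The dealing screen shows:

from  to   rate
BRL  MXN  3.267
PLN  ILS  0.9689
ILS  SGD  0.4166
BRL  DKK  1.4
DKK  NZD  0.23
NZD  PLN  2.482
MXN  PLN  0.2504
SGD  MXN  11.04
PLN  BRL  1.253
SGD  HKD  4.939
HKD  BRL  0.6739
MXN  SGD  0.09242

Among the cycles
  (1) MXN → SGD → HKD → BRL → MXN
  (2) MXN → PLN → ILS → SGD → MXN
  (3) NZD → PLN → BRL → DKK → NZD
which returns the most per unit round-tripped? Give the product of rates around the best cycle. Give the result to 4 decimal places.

(1) 0.09242 × 4.939 × 0.6739 × 3.267 = 1.00496
(2) 0.2504 × 0.9689 × 0.4166 × 11.04 = 1.11584
(3) 2.482 × 1.253 × 1.4 × 0.23 = 1.00140
Highest is cycle (2) at 1.1158 (>1, arbitrage).

1.1158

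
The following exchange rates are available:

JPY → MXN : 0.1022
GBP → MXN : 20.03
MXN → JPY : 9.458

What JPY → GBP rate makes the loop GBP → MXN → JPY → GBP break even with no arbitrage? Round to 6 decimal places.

0.005279

Known legs of the cycle: 20.03 × 9.458 = 189.44374
For no arbitrage the full-cycle product must be 1, so the missing rate is 1 / 189.44374 ≈ 0.00527861.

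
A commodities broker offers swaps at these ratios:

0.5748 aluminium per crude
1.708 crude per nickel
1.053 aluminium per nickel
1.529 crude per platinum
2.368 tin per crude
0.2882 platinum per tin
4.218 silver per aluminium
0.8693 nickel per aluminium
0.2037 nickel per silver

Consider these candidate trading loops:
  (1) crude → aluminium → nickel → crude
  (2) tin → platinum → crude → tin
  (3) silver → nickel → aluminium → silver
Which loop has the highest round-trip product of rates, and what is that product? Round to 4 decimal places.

(1) 0.5748 × 0.8693 × 1.708 = 0.85344
(2) 0.2882 × 1.529 × 2.368 = 1.04348
(3) 0.2037 × 1.053 × 4.218 = 0.90474
Highest is cycle (2) at 1.0435 (>1, arbitrage).

1.0435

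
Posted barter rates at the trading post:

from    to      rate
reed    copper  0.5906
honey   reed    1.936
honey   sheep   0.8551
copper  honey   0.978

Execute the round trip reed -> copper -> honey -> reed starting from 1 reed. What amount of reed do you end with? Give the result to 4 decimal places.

1 reed × 0.5906 = 0.5906 copper
0.5906 copper × 0.978 = 0.5776068 honey
0.5776068 honey × 1.936 = 1.1182467648 reed

1.1182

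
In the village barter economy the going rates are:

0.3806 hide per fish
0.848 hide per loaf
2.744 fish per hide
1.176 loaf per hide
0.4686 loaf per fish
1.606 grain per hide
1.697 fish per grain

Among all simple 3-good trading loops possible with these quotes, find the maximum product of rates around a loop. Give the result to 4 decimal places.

fish→loaf→hide→fish: 0.4686 × 0.848 × 2.744 = 1.09039
fish→hide→grain→fish: 0.3806 × 1.606 × 1.697 = 1.03728
Maximum is fish→loaf→hide→fish at 1.0904; arbitrage exists.

1.0904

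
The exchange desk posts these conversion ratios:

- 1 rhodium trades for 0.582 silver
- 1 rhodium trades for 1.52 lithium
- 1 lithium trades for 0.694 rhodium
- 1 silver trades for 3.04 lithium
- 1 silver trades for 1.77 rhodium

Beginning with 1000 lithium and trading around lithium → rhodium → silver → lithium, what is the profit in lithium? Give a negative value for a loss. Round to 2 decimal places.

227.88

1000 lithium × 0.694 = 694 rhodium
694 rhodium × 0.582 = 403.908 silver
403.908 silver × 3.04 = 1227.88032 lithium
Net change: 1227.88032 − 1000 = 227.88032 lithium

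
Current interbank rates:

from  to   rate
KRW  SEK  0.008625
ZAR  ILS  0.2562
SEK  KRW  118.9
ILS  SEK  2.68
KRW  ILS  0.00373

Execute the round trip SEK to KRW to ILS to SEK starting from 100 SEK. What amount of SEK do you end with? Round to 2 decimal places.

100 SEK × 118.9 = 11890 KRW
11890 KRW × 0.00373 = 44.3497 ILS
44.3497 ILS × 2.68 = 118.857196 SEK

118.86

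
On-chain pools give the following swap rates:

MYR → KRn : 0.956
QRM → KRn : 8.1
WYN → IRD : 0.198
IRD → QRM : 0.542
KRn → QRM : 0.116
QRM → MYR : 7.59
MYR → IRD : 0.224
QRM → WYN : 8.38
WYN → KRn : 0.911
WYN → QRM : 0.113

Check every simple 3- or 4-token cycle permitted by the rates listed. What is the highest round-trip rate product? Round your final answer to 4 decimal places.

IRD→QRM→MYR→IRD: 0.542 × 7.59 × 0.224 = 0.92149
IRD→QRM→WYN→IRD: 0.542 × 8.38 × 0.198 = 0.89931
QRM→WYN→KRn→QRM: 8.38 × 0.911 × 0.116 = 0.88556
QRM→MYR→KRn→QRM: 7.59 × 0.956 × 0.116 = 0.84170
Maximum is IRD→QRM→MYR→IRD at 0.9215; no arbitrage — every cycle loses value.

0.9215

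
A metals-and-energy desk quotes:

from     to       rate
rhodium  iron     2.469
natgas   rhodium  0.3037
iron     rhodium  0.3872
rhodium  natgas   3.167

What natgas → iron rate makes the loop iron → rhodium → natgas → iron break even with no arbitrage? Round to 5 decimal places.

0.81549

Known legs of the cycle: 0.3872 × 3.167 = 1.2262624
For no arbitrage the full-cycle product must be 1, so the missing rate is 1 / 1.2262624 ≈ 0.8154861.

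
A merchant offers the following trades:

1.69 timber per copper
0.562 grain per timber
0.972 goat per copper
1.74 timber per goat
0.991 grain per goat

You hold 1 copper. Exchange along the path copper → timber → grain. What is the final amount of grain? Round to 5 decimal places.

0.94978

1 copper × 1.69 = 1.69 timber
1.69 timber × 0.562 = 0.94978 grain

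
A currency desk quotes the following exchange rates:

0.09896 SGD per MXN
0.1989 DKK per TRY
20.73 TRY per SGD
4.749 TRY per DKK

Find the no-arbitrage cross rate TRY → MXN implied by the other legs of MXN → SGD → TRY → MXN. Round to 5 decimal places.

Known legs of the cycle: 0.09896 × 20.73 = 2.0514408
For no arbitrage the full-cycle product must be 1, so the missing rate is 1 / 2.0514408 ≈ 0.4874623.

0.48746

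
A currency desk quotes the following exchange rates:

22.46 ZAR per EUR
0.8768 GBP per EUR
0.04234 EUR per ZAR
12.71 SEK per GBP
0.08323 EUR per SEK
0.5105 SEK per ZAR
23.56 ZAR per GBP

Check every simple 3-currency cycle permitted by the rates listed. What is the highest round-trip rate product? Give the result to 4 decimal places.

0.9543

SEK→EUR→ZAR→SEK: 0.08323 × 22.46 × 0.5105 = 0.95430
SEK→EUR→GBP→SEK: 0.08323 × 0.8768 × 12.71 = 0.92753
GBP→ZAR→EUR→GBP: 23.56 × 0.04234 × 0.8768 = 0.87463
Maximum is SEK→EUR→ZAR→SEK at 0.9543; no arbitrage — every cycle loses value.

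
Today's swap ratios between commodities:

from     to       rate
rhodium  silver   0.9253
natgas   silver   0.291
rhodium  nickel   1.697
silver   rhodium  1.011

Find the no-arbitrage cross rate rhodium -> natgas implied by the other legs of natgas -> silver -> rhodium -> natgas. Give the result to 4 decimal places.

Known legs of the cycle: 0.291 × 1.011 = 0.294201
For no arbitrage the full-cycle product must be 1, so the missing rate is 1 / 0.294201 ≈ 3.399037.

3.3990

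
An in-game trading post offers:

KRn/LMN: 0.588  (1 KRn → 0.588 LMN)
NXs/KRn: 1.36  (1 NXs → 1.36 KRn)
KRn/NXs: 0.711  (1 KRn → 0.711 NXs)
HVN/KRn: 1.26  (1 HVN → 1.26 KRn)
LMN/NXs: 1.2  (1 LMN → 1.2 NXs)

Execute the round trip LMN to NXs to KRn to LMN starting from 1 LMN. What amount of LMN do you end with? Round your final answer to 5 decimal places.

0.95962

1 LMN × 1.2 = 1.2 NXs
1.2 NXs × 1.36 = 1.632 KRn
1.632 KRn × 0.588 = 0.959616 LMN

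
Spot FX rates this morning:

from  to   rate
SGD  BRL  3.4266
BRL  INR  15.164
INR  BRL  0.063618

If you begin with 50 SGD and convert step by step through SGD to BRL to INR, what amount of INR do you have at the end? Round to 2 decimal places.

50 SGD × 3.4266 = 171.33 BRL
171.33 BRL × 15.164 = 2598.04812 INR

2598.05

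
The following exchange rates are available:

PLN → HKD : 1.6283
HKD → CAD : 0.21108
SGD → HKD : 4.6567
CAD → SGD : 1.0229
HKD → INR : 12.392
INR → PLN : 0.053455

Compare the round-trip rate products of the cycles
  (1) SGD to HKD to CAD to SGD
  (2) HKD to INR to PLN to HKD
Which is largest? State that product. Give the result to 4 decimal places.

(1) 4.6567 × 0.21108 × 1.0229 = 1.00545
(2) 12.392 × 0.053455 × 1.6283 = 1.07861
Highest is cycle (2) at 1.0786 (>1, arbitrage).

1.0786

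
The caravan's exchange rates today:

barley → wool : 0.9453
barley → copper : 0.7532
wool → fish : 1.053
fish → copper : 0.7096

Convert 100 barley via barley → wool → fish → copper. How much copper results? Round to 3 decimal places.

100 barley × 0.9453 = 94.53 wool
94.53 wool × 1.053 = 99.54009 fish
99.54009 fish × 0.7096 = 70.633647864 copper

70.634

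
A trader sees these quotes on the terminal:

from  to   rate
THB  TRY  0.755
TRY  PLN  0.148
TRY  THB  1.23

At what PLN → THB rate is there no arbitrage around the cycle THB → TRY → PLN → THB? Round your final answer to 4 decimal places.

Known legs of the cycle: 0.755 × 0.148 = 0.11174
For no arbitrage the full-cycle product must be 1, so the missing rate is 1 / 0.11174 ≈ 8.949347.

8.9493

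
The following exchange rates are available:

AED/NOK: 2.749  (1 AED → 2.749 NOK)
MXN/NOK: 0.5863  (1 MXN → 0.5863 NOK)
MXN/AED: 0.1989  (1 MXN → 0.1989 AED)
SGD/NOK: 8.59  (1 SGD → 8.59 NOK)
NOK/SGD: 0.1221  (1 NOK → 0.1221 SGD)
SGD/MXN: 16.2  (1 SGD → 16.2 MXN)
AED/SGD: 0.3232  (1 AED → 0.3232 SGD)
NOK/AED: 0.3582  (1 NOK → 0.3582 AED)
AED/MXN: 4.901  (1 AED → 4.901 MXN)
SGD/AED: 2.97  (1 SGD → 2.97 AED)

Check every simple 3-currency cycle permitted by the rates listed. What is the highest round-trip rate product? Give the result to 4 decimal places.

1.1597

MXN→NOK→SGD→MXN: 0.5863 × 0.1221 × 16.2 = 1.15971
AED→SGD→MXN→AED: 0.3232 × 16.2 × 0.1989 = 1.04141
AED→MXN→NOK→AED: 4.901 × 0.5863 × 0.3582 = 1.02927
AED→NOK→SGD→AED: 2.749 × 0.1221 × 2.97 = 0.99689
AED→SGD→NOK→AED: 0.3232 × 8.59 × 0.3582 = 0.99447
Maximum is MXN→NOK→SGD→MXN at 1.1597; arbitrage exists.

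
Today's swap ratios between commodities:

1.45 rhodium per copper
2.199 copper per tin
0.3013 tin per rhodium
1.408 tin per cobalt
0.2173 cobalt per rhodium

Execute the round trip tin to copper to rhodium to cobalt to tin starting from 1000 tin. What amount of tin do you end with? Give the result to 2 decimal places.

975.56

1000 tin × 2.199 = 2199 copper
2199 copper × 1.45 = 3188.55 rhodium
3188.55 rhodium × 0.2173 = 692.871915 cobalt
692.871915 cobalt × 1.408 = 975.56365632 tin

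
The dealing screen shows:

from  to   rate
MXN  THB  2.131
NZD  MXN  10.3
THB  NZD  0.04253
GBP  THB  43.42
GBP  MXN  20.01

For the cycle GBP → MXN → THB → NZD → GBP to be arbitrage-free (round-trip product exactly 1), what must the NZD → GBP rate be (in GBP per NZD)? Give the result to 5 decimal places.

0.55141

Known legs of the cycle: 20.01 × 2.131 × 0.04253 = 1.8135349143
For no arbitrage the full-cycle product must be 1, so the missing rate is 1 / 1.8135349143 ≈ 0.5514093.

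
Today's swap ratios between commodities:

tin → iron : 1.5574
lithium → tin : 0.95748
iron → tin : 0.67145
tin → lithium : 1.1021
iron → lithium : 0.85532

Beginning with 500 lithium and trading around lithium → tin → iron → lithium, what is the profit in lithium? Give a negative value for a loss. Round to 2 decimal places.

137.72

500 lithium × 0.95748 = 478.74 tin
478.74 tin × 1.5574 = 745.589676 iron
745.589676 iron × 0.85532 = 637.71776167632 lithium
Net change: 637.71776167632 − 500 = 137.71776167632 lithium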